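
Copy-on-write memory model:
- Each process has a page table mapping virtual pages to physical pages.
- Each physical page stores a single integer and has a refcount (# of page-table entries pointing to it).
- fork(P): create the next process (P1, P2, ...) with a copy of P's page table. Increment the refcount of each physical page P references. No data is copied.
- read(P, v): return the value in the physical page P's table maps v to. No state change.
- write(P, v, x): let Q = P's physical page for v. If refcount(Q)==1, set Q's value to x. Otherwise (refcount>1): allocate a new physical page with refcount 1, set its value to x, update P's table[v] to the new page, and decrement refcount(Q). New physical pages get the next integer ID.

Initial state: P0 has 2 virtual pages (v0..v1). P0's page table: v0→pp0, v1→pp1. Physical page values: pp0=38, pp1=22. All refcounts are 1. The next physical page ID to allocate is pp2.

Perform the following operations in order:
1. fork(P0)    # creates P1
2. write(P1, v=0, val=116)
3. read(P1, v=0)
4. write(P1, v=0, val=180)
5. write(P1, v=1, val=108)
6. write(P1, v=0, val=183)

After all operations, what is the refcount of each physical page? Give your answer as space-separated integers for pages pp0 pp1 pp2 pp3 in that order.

Op 1: fork(P0) -> P1. 2 ppages; refcounts: pp0:2 pp1:2
Op 2: write(P1, v0, 116). refcount(pp0)=2>1 -> COPY to pp2. 3 ppages; refcounts: pp0:1 pp1:2 pp2:1
Op 3: read(P1, v0) -> 116. No state change.
Op 4: write(P1, v0, 180). refcount(pp2)=1 -> write in place. 3 ppages; refcounts: pp0:1 pp1:2 pp2:1
Op 5: write(P1, v1, 108). refcount(pp1)=2>1 -> COPY to pp3. 4 ppages; refcounts: pp0:1 pp1:1 pp2:1 pp3:1
Op 6: write(P1, v0, 183). refcount(pp2)=1 -> write in place. 4 ppages; refcounts: pp0:1 pp1:1 pp2:1 pp3:1

Answer: 1 1 1 1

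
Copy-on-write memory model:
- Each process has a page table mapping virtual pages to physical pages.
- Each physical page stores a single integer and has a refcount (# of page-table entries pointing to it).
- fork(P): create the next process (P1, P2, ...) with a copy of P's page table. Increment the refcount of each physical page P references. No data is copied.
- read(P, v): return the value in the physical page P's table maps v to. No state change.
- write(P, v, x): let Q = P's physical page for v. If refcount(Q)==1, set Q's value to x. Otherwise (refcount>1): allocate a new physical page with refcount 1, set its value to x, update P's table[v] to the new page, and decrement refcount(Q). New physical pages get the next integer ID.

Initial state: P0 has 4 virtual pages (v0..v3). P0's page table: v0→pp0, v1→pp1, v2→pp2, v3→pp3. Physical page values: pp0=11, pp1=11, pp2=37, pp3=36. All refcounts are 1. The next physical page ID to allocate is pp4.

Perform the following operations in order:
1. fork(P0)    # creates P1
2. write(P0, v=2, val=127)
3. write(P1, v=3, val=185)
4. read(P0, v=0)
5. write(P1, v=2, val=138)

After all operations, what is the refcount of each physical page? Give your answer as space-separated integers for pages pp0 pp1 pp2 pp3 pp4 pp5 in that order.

Op 1: fork(P0) -> P1. 4 ppages; refcounts: pp0:2 pp1:2 pp2:2 pp3:2
Op 2: write(P0, v2, 127). refcount(pp2)=2>1 -> COPY to pp4. 5 ppages; refcounts: pp0:2 pp1:2 pp2:1 pp3:2 pp4:1
Op 3: write(P1, v3, 185). refcount(pp3)=2>1 -> COPY to pp5. 6 ppages; refcounts: pp0:2 pp1:2 pp2:1 pp3:1 pp4:1 pp5:1
Op 4: read(P0, v0) -> 11. No state change.
Op 5: write(P1, v2, 138). refcount(pp2)=1 -> write in place. 6 ppages; refcounts: pp0:2 pp1:2 pp2:1 pp3:1 pp4:1 pp5:1

Answer: 2 2 1 1 1 1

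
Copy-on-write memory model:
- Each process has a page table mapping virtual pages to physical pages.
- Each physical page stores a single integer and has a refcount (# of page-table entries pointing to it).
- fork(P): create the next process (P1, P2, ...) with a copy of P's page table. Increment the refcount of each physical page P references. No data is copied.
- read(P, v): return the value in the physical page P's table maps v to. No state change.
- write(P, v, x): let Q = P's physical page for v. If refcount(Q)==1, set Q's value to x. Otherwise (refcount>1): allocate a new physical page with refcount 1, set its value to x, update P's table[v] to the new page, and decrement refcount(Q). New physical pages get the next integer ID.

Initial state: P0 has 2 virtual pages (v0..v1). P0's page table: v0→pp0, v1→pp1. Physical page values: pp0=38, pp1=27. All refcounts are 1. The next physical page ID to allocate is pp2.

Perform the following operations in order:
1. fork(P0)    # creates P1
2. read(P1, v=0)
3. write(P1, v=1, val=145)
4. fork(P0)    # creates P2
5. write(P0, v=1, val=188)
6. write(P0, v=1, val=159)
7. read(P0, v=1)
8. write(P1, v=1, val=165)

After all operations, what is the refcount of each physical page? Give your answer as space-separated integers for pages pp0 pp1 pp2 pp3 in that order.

Answer: 3 1 1 1

Derivation:
Op 1: fork(P0) -> P1. 2 ppages; refcounts: pp0:2 pp1:2
Op 2: read(P1, v0) -> 38. No state change.
Op 3: write(P1, v1, 145). refcount(pp1)=2>1 -> COPY to pp2. 3 ppages; refcounts: pp0:2 pp1:1 pp2:1
Op 4: fork(P0) -> P2. 3 ppages; refcounts: pp0:3 pp1:2 pp2:1
Op 5: write(P0, v1, 188). refcount(pp1)=2>1 -> COPY to pp3. 4 ppages; refcounts: pp0:3 pp1:1 pp2:1 pp3:1
Op 6: write(P0, v1, 159). refcount(pp3)=1 -> write in place. 4 ppages; refcounts: pp0:3 pp1:1 pp2:1 pp3:1
Op 7: read(P0, v1) -> 159. No state change.
Op 8: write(P1, v1, 165). refcount(pp2)=1 -> write in place. 4 ppages; refcounts: pp0:3 pp1:1 pp2:1 pp3:1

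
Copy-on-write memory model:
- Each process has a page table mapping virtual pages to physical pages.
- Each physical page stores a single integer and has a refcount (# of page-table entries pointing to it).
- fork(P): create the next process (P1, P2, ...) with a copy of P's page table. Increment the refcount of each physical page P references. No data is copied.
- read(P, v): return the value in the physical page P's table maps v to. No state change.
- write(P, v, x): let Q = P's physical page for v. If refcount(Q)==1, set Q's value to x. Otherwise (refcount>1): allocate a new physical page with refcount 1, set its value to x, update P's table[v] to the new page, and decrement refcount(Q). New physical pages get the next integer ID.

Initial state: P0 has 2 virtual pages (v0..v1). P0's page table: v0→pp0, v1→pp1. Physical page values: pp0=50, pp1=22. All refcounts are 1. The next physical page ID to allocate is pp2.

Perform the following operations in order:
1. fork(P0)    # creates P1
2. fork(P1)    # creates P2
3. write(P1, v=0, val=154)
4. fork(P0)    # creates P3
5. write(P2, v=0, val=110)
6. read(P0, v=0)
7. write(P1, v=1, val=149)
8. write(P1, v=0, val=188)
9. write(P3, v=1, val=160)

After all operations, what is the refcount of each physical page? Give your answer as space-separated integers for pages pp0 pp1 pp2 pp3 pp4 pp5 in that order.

Op 1: fork(P0) -> P1. 2 ppages; refcounts: pp0:2 pp1:2
Op 2: fork(P1) -> P2. 2 ppages; refcounts: pp0:3 pp1:3
Op 3: write(P1, v0, 154). refcount(pp0)=3>1 -> COPY to pp2. 3 ppages; refcounts: pp0:2 pp1:3 pp2:1
Op 4: fork(P0) -> P3. 3 ppages; refcounts: pp0:3 pp1:4 pp2:1
Op 5: write(P2, v0, 110). refcount(pp0)=3>1 -> COPY to pp3. 4 ppages; refcounts: pp0:2 pp1:4 pp2:1 pp3:1
Op 6: read(P0, v0) -> 50. No state change.
Op 7: write(P1, v1, 149). refcount(pp1)=4>1 -> COPY to pp4. 5 ppages; refcounts: pp0:2 pp1:3 pp2:1 pp3:1 pp4:1
Op 8: write(P1, v0, 188). refcount(pp2)=1 -> write in place. 5 ppages; refcounts: pp0:2 pp1:3 pp2:1 pp3:1 pp4:1
Op 9: write(P3, v1, 160). refcount(pp1)=3>1 -> COPY to pp5. 6 ppages; refcounts: pp0:2 pp1:2 pp2:1 pp3:1 pp4:1 pp5:1

Answer: 2 2 1 1 1 1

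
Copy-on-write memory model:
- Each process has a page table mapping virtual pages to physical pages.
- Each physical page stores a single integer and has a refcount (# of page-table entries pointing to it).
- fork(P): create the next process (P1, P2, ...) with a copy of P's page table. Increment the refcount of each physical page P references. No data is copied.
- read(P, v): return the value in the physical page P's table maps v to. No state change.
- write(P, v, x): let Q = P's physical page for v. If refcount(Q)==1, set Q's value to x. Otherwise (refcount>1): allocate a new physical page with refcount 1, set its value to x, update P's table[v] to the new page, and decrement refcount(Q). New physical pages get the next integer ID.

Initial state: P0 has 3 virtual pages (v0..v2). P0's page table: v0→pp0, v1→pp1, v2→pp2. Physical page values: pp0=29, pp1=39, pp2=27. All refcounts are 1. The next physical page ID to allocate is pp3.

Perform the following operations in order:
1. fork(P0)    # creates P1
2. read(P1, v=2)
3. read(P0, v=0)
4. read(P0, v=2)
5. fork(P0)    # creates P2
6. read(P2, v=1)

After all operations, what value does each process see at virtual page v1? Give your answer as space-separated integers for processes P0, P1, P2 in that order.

Answer: 39 39 39

Derivation:
Op 1: fork(P0) -> P1. 3 ppages; refcounts: pp0:2 pp1:2 pp2:2
Op 2: read(P1, v2) -> 27. No state change.
Op 3: read(P0, v0) -> 29. No state change.
Op 4: read(P0, v2) -> 27. No state change.
Op 5: fork(P0) -> P2. 3 ppages; refcounts: pp0:3 pp1:3 pp2:3
Op 6: read(P2, v1) -> 39. No state change.
P0: v1 -> pp1 = 39
P1: v1 -> pp1 = 39
P2: v1 -> pp1 = 39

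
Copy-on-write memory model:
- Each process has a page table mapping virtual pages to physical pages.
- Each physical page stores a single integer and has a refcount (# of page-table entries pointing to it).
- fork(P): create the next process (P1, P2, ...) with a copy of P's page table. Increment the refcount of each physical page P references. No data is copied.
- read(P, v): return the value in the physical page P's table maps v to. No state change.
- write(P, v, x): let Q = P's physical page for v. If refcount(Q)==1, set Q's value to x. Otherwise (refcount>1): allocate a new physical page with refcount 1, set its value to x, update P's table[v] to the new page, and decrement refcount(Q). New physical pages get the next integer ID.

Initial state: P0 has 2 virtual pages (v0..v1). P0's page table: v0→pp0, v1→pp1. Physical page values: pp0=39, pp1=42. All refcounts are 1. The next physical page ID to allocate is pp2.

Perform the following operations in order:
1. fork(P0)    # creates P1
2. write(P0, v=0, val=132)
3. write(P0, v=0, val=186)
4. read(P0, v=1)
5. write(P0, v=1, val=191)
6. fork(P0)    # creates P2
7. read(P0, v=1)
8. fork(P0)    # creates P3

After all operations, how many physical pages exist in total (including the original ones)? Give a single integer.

Answer: 4

Derivation:
Op 1: fork(P0) -> P1. 2 ppages; refcounts: pp0:2 pp1:2
Op 2: write(P0, v0, 132). refcount(pp0)=2>1 -> COPY to pp2. 3 ppages; refcounts: pp0:1 pp1:2 pp2:1
Op 3: write(P0, v0, 186). refcount(pp2)=1 -> write in place. 3 ppages; refcounts: pp0:1 pp1:2 pp2:1
Op 4: read(P0, v1) -> 42. No state change.
Op 5: write(P0, v1, 191). refcount(pp1)=2>1 -> COPY to pp3. 4 ppages; refcounts: pp0:1 pp1:1 pp2:1 pp3:1
Op 6: fork(P0) -> P2. 4 ppages; refcounts: pp0:1 pp1:1 pp2:2 pp3:2
Op 7: read(P0, v1) -> 191. No state change.
Op 8: fork(P0) -> P3. 4 ppages; refcounts: pp0:1 pp1:1 pp2:3 pp3:3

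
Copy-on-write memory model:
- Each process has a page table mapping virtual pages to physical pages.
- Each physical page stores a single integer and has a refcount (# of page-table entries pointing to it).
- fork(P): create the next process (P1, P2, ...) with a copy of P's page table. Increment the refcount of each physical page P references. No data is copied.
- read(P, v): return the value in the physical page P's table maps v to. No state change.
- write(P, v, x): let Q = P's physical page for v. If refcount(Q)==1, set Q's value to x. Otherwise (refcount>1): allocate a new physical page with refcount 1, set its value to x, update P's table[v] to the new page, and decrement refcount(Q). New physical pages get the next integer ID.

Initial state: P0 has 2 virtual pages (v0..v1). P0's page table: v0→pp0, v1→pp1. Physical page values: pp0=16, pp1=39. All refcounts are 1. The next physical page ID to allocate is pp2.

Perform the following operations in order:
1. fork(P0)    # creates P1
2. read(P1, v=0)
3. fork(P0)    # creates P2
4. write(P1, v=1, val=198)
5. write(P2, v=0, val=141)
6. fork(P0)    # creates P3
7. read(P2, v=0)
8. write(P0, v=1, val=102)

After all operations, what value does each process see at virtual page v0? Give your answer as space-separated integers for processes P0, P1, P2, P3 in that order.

Answer: 16 16 141 16

Derivation:
Op 1: fork(P0) -> P1. 2 ppages; refcounts: pp0:2 pp1:2
Op 2: read(P1, v0) -> 16. No state change.
Op 3: fork(P0) -> P2. 2 ppages; refcounts: pp0:3 pp1:3
Op 4: write(P1, v1, 198). refcount(pp1)=3>1 -> COPY to pp2. 3 ppages; refcounts: pp0:3 pp1:2 pp2:1
Op 5: write(P2, v0, 141). refcount(pp0)=3>1 -> COPY to pp3. 4 ppages; refcounts: pp0:2 pp1:2 pp2:1 pp3:1
Op 6: fork(P0) -> P3. 4 ppages; refcounts: pp0:3 pp1:3 pp2:1 pp3:1
Op 7: read(P2, v0) -> 141. No state change.
Op 8: write(P0, v1, 102). refcount(pp1)=3>1 -> COPY to pp4. 5 ppages; refcounts: pp0:3 pp1:2 pp2:1 pp3:1 pp4:1
P0: v0 -> pp0 = 16
P1: v0 -> pp0 = 16
P2: v0 -> pp3 = 141
P3: v0 -> pp0 = 16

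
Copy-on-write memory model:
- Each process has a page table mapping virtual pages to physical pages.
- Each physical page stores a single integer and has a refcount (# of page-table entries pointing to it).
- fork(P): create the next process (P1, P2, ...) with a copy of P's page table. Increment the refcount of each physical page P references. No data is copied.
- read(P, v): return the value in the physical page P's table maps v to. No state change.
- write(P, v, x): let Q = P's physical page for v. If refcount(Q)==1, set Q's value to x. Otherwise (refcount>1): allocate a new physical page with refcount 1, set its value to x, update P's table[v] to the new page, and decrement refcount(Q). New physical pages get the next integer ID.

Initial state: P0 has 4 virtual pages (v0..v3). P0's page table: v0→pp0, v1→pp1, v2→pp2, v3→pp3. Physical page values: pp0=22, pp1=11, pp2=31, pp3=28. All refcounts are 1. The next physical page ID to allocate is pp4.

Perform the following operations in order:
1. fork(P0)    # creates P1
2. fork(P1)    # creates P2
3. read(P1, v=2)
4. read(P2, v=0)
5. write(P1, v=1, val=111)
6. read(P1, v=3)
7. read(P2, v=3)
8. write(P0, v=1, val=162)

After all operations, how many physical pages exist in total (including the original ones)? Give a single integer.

Answer: 6

Derivation:
Op 1: fork(P0) -> P1. 4 ppages; refcounts: pp0:2 pp1:2 pp2:2 pp3:2
Op 2: fork(P1) -> P2. 4 ppages; refcounts: pp0:3 pp1:3 pp2:3 pp3:3
Op 3: read(P1, v2) -> 31. No state change.
Op 4: read(P2, v0) -> 22. No state change.
Op 5: write(P1, v1, 111). refcount(pp1)=3>1 -> COPY to pp4. 5 ppages; refcounts: pp0:3 pp1:2 pp2:3 pp3:3 pp4:1
Op 6: read(P1, v3) -> 28. No state change.
Op 7: read(P2, v3) -> 28. No state change.
Op 8: write(P0, v1, 162). refcount(pp1)=2>1 -> COPY to pp5. 6 ppages; refcounts: pp0:3 pp1:1 pp2:3 pp3:3 pp4:1 pp5:1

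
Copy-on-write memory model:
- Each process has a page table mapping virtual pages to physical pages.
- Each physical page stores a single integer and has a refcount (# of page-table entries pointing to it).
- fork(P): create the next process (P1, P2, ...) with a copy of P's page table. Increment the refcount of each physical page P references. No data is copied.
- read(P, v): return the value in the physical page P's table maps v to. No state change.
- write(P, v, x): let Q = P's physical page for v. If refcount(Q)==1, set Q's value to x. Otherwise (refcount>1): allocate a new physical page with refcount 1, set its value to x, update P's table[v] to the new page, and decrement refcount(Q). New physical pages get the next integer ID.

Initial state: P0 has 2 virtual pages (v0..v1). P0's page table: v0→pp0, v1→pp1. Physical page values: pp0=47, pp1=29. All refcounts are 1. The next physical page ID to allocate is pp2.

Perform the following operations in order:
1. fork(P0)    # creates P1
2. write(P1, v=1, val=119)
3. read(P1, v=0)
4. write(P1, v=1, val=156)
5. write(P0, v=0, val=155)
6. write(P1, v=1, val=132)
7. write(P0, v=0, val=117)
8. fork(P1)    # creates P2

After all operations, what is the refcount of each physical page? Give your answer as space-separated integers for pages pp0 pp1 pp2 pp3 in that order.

Op 1: fork(P0) -> P1. 2 ppages; refcounts: pp0:2 pp1:2
Op 2: write(P1, v1, 119). refcount(pp1)=2>1 -> COPY to pp2. 3 ppages; refcounts: pp0:2 pp1:1 pp2:1
Op 3: read(P1, v0) -> 47. No state change.
Op 4: write(P1, v1, 156). refcount(pp2)=1 -> write in place. 3 ppages; refcounts: pp0:2 pp1:1 pp2:1
Op 5: write(P0, v0, 155). refcount(pp0)=2>1 -> COPY to pp3. 4 ppages; refcounts: pp0:1 pp1:1 pp2:1 pp3:1
Op 6: write(P1, v1, 132). refcount(pp2)=1 -> write in place. 4 ppages; refcounts: pp0:1 pp1:1 pp2:1 pp3:1
Op 7: write(P0, v0, 117). refcount(pp3)=1 -> write in place. 4 ppages; refcounts: pp0:1 pp1:1 pp2:1 pp3:1
Op 8: fork(P1) -> P2. 4 ppages; refcounts: pp0:2 pp1:1 pp2:2 pp3:1

Answer: 2 1 2 1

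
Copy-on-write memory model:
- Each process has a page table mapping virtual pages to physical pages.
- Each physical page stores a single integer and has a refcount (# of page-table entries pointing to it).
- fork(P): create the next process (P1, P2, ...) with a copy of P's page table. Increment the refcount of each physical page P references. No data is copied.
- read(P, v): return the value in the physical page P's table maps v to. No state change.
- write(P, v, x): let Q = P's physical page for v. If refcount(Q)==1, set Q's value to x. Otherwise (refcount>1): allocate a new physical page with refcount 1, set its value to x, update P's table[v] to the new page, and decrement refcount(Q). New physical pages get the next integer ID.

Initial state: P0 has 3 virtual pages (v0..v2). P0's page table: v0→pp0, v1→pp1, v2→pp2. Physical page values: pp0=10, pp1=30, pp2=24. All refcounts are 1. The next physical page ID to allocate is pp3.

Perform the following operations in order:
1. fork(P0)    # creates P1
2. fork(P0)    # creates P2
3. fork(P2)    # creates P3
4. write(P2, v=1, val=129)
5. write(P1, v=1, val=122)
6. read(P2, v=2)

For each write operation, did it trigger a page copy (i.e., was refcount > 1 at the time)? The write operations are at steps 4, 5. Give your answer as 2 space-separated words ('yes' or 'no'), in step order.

Op 1: fork(P0) -> P1. 3 ppages; refcounts: pp0:2 pp1:2 pp2:2
Op 2: fork(P0) -> P2. 3 ppages; refcounts: pp0:3 pp1:3 pp2:3
Op 3: fork(P2) -> P3. 3 ppages; refcounts: pp0:4 pp1:4 pp2:4
Op 4: write(P2, v1, 129). refcount(pp1)=4>1 -> COPY to pp3. 4 ppages; refcounts: pp0:4 pp1:3 pp2:4 pp3:1
Op 5: write(P1, v1, 122). refcount(pp1)=3>1 -> COPY to pp4. 5 ppages; refcounts: pp0:4 pp1:2 pp2:4 pp3:1 pp4:1
Op 6: read(P2, v2) -> 24. No state change.

yes yes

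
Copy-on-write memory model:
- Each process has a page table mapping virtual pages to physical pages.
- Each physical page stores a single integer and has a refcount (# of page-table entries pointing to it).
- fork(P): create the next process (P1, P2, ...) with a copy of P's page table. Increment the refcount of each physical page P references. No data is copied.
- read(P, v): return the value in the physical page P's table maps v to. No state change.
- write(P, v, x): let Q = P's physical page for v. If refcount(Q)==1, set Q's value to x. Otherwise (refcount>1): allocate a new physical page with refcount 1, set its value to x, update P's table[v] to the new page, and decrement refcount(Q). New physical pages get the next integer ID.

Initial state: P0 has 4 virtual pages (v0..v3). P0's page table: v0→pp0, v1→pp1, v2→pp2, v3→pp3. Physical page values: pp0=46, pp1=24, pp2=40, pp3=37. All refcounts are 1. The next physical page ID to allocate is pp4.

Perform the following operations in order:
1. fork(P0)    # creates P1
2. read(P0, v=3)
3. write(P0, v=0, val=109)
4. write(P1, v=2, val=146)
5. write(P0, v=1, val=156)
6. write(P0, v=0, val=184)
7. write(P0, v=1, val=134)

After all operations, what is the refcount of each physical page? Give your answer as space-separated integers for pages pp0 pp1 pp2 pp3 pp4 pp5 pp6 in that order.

Op 1: fork(P0) -> P1. 4 ppages; refcounts: pp0:2 pp1:2 pp2:2 pp3:2
Op 2: read(P0, v3) -> 37. No state change.
Op 3: write(P0, v0, 109). refcount(pp0)=2>1 -> COPY to pp4. 5 ppages; refcounts: pp0:1 pp1:2 pp2:2 pp3:2 pp4:1
Op 4: write(P1, v2, 146). refcount(pp2)=2>1 -> COPY to pp5. 6 ppages; refcounts: pp0:1 pp1:2 pp2:1 pp3:2 pp4:1 pp5:1
Op 5: write(P0, v1, 156). refcount(pp1)=2>1 -> COPY to pp6. 7 ppages; refcounts: pp0:1 pp1:1 pp2:1 pp3:2 pp4:1 pp5:1 pp6:1
Op 6: write(P0, v0, 184). refcount(pp4)=1 -> write in place. 7 ppages; refcounts: pp0:1 pp1:1 pp2:1 pp3:2 pp4:1 pp5:1 pp6:1
Op 7: write(P0, v1, 134). refcount(pp6)=1 -> write in place. 7 ppages; refcounts: pp0:1 pp1:1 pp2:1 pp3:2 pp4:1 pp5:1 pp6:1

Answer: 1 1 1 2 1 1 1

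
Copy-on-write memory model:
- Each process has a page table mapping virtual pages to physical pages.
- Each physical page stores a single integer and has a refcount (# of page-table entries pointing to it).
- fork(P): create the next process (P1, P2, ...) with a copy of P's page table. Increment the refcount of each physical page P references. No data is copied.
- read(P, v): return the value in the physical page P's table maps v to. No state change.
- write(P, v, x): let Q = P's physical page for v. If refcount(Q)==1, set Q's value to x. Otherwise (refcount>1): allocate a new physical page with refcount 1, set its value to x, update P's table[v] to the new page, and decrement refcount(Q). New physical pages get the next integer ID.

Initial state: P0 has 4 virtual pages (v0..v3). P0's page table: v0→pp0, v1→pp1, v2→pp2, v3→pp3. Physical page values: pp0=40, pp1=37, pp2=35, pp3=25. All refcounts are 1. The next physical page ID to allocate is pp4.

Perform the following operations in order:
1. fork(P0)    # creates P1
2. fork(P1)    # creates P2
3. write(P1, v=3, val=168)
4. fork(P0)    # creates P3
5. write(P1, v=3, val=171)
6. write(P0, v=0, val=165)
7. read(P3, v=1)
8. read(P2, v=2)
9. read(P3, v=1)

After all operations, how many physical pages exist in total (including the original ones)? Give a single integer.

Op 1: fork(P0) -> P1. 4 ppages; refcounts: pp0:2 pp1:2 pp2:2 pp3:2
Op 2: fork(P1) -> P2. 4 ppages; refcounts: pp0:3 pp1:3 pp2:3 pp3:3
Op 3: write(P1, v3, 168). refcount(pp3)=3>1 -> COPY to pp4. 5 ppages; refcounts: pp0:3 pp1:3 pp2:3 pp3:2 pp4:1
Op 4: fork(P0) -> P3. 5 ppages; refcounts: pp0:4 pp1:4 pp2:4 pp3:3 pp4:1
Op 5: write(P1, v3, 171). refcount(pp4)=1 -> write in place. 5 ppages; refcounts: pp0:4 pp1:4 pp2:4 pp3:3 pp4:1
Op 6: write(P0, v0, 165). refcount(pp0)=4>1 -> COPY to pp5. 6 ppages; refcounts: pp0:3 pp1:4 pp2:4 pp3:3 pp4:1 pp5:1
Op 7: read(P3, v1) -> 37. No state change.
Op 8: read(P2, v2) -> 35. No state change.
Op 9: read(P3, v1) -> 37. No state change.

Answer: 6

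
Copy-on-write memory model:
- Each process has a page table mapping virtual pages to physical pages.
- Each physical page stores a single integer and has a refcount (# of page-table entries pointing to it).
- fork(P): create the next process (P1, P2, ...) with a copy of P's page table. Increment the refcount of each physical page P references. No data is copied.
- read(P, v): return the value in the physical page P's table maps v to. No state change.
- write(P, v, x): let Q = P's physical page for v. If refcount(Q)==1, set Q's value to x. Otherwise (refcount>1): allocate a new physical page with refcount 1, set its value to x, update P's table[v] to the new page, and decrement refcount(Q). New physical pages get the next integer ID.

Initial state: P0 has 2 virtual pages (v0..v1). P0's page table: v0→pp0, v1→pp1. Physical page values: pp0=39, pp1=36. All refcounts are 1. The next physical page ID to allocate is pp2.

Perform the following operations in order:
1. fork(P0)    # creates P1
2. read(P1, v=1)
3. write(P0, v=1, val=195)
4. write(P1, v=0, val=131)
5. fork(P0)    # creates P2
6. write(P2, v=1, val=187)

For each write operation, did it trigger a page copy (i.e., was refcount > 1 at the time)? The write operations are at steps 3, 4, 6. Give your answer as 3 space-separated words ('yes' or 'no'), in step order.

Op 1: fork(P0) -> P1. 2 ppages; refcounts: pp0:2 pp1:2
Op 2: read(P1, v1) -> 36. No state change.
Op 3: write(P0, v1, 195). refcount(pp1)=2>1 -> COPY to pp2. 3 ppages; refcounts: pp0:2 pp1:1 pp2:1
Op 4: write(P1, v0, 131). refcount(pp0)=2>1 -> COPY to pp3. 4 ppages; refcounts: pp0:1 pp1:1 pp2:1 pp3:1
Op 5: fork(P0) -> P2. 4 ppages; refcounts: pp0:2 pp1:1 pp2:2 pp3:1
Op 6: write(P2, v1, 187). refcount(pp2)=2>1 -> COPY to pp4. 5 ppages; refcounts: pp0:2 pp1:1 pp2:1 pp3:1 pp4:1

yes yes yes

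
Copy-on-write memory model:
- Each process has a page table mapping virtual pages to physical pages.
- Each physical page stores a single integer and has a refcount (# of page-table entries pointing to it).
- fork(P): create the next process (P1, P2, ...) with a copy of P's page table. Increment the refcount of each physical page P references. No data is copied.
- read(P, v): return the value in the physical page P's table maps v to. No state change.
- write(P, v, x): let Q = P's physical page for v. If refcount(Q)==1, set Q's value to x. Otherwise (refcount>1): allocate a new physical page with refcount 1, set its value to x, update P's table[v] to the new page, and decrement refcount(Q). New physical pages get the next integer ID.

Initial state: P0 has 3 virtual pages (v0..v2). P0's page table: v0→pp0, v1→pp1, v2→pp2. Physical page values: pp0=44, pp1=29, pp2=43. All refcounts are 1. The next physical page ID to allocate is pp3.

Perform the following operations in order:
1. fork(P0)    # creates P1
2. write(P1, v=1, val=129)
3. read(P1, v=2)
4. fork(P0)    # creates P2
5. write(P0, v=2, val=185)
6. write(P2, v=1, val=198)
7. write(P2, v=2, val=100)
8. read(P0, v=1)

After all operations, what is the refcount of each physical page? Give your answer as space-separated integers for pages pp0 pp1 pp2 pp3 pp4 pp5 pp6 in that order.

Op 1: fork(P0) -> P1. 3 ppages; refcounts: pp0:2 pp1:2 pp2:2
Op 2: write(P1, v1, 129). refcount(pp1)=2>1 -> COPY to pp3. 4 ppages; refcounts: pp0:2 pp1:1 pp2:2 pp3:1
Op 3: read(P1, v2) -> 43. No state change.
Op 4: fork(P0) -> P2. 4 ppages; refcounts: pp0:3 pp1:2 pp2:3 pp3:1
Op 5: write(P0, v2, 185). refcount(pp2)=3>1 -> COPY to pp4. 5 ppages; refcounts: pp0:3 pp1:2 pp2:2 pp3:1 pp4:1
Op 6: write(P2, v1, 198). refcount(pp1)=2>1 -> COPY to pp5. 6 ppages; refcounts: pp0:3 pp1:1 pp2:2 pp3:1 pp4:1 pp5:1
Op 7: write(P2, v2, 100). refcount(pp2)=2>1 -> COPY to pp6. 7 ppages; refcounts: pp0:3 pp1:1 pp2:1 pp3:1 pp4:1 pp5:1 pp6:1
Op 8: read(P0, v1) -> 29. No state change.

Answer: 3 1 1 1 1 1 1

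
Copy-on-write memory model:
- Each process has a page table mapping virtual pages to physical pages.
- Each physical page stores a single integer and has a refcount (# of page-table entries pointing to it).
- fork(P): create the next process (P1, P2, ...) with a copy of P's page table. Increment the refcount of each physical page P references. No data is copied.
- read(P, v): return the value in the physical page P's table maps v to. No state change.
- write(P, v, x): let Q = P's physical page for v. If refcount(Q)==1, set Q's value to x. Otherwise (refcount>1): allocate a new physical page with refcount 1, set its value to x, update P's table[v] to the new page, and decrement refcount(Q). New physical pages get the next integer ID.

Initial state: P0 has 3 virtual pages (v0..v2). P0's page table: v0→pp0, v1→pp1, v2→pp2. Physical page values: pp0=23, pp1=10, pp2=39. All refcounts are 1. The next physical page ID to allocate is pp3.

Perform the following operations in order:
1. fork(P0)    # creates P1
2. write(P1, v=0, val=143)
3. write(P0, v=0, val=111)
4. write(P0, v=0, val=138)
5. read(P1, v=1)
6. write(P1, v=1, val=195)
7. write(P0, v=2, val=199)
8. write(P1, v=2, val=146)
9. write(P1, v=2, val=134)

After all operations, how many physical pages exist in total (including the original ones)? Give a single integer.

Answer: 6

Derivation:
Op 1: fork(P0) -> P1. 3 ppages; refcounts: pp0:2 pp1:2 pp2:2
Op 2: write(P1, v0, 143). refcount(pp0)=2>1 -> COPY to pp3. 4 ppages; refcounts: pp0:1 pp1:2 pp2:2 pp3:1
Op 3: write(P0, v0, 111). refcount(pp0)=1 -> write in place. 4 ppages; refcounts: pp0:1 pp1:2 pp2:2 pp3:1
Op 4: write(P0, v0, 138). refcount(pp0)=1 -> write in place. 4 ppages; refcounts: pp0:1 pp1:2 pp2:2 pp3:1
Op 5: read(P1, v1) -> 10. No state change.
Op 6: write(P1, v1, 195). refcount(pp1)=2>1 -> COPY to pp4. 5 ppages; refcounts: pp0:1 pp1:1 pp2:2 pp3:1 pp4:1
Op 7: write(P0, v2, 199). refcount(pp2)=2>1 -> COPY to pp5. 6 ppages; refcounts: pp0:1 pp1:1 pp2:1 pp3:1 pp4:1 pp5:1
Op 8: write(P1, v2, 146). refcount(pp2)=1 -> write in place. 6 ppages; refcounts: pp0:1 pp1:1 pp2:1 pp3:1 pp4:1 pp5:1
Op 9: write(P1, v2, 134). refcount(pp2)=1 -> write in place. 6 ppages; refcounts: pp0:1 pp1:1 pp2:1 pp3:1 pp4:1 pp5:1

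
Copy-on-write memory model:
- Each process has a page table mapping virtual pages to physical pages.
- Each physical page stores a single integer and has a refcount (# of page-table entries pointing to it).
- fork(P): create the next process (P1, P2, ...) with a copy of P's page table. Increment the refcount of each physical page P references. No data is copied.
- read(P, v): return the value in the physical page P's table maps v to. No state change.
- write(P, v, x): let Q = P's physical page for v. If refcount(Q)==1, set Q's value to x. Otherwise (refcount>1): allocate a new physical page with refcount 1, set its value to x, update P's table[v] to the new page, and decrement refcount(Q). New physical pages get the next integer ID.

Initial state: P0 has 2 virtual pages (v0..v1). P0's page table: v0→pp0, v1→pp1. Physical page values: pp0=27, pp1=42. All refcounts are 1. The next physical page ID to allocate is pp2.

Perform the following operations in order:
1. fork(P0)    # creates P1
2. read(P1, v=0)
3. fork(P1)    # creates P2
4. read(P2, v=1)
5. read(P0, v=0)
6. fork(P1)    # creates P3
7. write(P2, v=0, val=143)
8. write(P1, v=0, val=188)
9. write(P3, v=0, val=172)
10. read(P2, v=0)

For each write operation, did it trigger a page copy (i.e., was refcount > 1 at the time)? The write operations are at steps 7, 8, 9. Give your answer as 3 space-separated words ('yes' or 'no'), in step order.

Op 1: fork(P0) -> P1. 2 ppages; refcounts: pp0:2 pp1:2
Op 2: read(P1, v0) -> 27. No state change.
Op 3: fork(P1) -> P2. 2 ppages; refcounts: pp0:3 pp1:3
Op 4: read(P2, v1) -> 42. No state change.
Op 5: read(P0, v0) -> 27. No state change.
Op 6: fork(P1) -> P3. 2 ppages; refcounts: pp0:4 pp1:4
Op 7: write(P2, v0, 143). refcount(pp0)=4>1 -> COPY to pp2. 3 ppages; refcounts: pp0:3 pp1:4 pp2:1
Op 8: write(P1, v0, 188). refcount(pp0)=3>1 -> COPY to pp3. 4 ppages; refcounts: pp0:2 pp1:4 pp2:1 pp3:1
Op 9: write(P3, v0, 172). refcount(pp0)=2>1 -> COPY to pp4. 5 ppages; refcounts: pp0:1 pp1:4 pp2:1 pp3:1 pp4:1
Op 10: read(P2, v0) -> 143. No state change.

yes yes yes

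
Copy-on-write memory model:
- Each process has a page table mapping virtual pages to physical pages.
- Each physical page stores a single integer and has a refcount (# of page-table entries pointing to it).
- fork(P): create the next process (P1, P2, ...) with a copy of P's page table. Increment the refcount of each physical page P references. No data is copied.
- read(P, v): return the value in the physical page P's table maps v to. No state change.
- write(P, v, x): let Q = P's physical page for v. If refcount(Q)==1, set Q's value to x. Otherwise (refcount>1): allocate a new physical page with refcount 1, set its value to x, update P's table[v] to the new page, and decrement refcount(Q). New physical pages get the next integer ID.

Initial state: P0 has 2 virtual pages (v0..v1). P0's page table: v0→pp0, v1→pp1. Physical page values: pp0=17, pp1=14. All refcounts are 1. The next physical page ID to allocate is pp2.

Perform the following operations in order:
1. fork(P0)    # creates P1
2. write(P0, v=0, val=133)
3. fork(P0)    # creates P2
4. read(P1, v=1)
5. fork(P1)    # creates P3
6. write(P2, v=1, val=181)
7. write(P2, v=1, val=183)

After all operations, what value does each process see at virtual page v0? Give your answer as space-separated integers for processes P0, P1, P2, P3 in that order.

Answer: 133 17 133 17

Derivation:
Op 1: fork(P0) -> P1. 2 ppages; refcounts: pp0:2 pp1:2
Op 2: write(P0, v0, 133). refcount(pp0)=2>1 -> COPY to pp2. 3 ppages; refcounts: pp0:1 pp1:2 pp2:1
Op 3: fork(P0) -> P2. 3 ppages; refcounts: pp0:1 pp1:3 pp2:2
Op 4: read(P1, v1) -> 14. No state change.
Op 5: fork(P1) -> P3. 3 ppages; refcounts: pp0:2 pp1:4 pp2:2
Op 6: write(P2, v1, 181). refcount(pp1)=4>1 -> COPY to pp3. 4 ppages; refcounts: pp0:2 pp1:3 pp2:2 pp3:1
Op 7: write(P2, v1, 183). refcount(pp3)=1 -> write in place. 4 ppages; refcounts: pp0:2 pp1:3 pp2:2 pp3:1
P0: v0 -> pp2 = 133
P1: v0 -> pp0 = 17
P2: v0 -> pp2 = 133
P3: v0 -> pp0 = 17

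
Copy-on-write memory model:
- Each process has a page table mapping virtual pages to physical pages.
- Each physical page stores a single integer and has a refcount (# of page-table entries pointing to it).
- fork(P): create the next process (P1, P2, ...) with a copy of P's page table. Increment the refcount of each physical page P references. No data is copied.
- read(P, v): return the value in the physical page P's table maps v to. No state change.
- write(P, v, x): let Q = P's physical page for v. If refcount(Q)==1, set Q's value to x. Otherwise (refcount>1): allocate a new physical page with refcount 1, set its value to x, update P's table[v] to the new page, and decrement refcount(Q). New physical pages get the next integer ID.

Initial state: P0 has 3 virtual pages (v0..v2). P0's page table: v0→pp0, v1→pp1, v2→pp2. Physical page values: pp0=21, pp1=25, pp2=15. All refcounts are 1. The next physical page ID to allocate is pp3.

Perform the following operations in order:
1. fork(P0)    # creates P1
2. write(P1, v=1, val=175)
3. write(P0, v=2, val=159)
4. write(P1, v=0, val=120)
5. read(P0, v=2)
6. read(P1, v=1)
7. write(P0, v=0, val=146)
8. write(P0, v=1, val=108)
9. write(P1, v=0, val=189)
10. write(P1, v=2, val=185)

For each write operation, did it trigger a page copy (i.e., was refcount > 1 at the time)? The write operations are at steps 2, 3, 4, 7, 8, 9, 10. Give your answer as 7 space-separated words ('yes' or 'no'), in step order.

Op 1: fork(P0) -> P1. 3 ppages; refcounts: pp0:2 pp1:2 pp2:2
Op 2: write(P1, v1, 175). refcount(pp1)=2>1 -> COPY to pp3. 4 ppages; refcounts: pp0:2 pp1:1 pp2:2 pp3:1
Op 3: write(P0, v2, 159). refcount(pp2)=2>1 -> COPY to pp4. 5 ppages; refcounts: pp0:2 pp1:1 pp2:1 pp3:1 pp4:1
Op 4: write(P1, v0, 120). refcount(pp0)=2>1 -> COPY to pp5. 6 ppages; refcounts: pp0:1 pp1:1 pp2:1 pp3:1 pp4:1 pp5:1
Op 5: read(P0, v2) -> 159. No state change.
Op 6: read(P1, v1) -> 175. No state change.
Op 7: write(P0, v0, 146). refcount(pp0)=1 -> write in place. 6 ppages; refcounts: pp0:1 pp1:1 pp2:1 pp3:1 pp4:1 pp5:1
Op 8: write(P0, v1, 108). refcount(pp1)=1 -> write in place. 6 ppages; refcounts: pp0:1 pp1:1 pp2:1 pp3:1 pp4:1 pp5:1
Op 9: write(P1, v0, 189). refcount(pp5)=1 -> write in place. 6 ppages; refcounts: pp0:1 pp1:1 pp2:1 pp3:1 pp4:1 pp5:1
Op 10: write(P1, v2, 185). refcount(pp2)=1 -> write in place. 6 ppages; refcounts: pp0:1 pp1:1 pp2:1 pp3:1 pp4:1 pp5:1

yes yes yes no no no no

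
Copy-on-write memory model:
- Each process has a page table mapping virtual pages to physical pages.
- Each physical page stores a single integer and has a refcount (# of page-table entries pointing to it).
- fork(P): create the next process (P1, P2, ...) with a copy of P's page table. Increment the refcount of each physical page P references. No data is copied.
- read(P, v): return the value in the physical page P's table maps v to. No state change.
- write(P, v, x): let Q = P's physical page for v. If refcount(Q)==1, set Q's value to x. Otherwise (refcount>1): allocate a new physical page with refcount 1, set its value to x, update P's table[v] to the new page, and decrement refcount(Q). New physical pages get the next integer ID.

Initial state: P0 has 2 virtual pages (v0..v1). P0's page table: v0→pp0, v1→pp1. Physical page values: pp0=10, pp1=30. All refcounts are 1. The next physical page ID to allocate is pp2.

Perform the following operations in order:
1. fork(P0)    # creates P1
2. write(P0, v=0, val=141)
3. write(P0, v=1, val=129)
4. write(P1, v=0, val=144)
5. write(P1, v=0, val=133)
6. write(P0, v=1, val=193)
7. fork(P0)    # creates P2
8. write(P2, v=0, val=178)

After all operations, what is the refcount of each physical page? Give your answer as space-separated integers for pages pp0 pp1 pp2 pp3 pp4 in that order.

Answer: 1 1 1 2 1

Derivation:
Op 1: fork(P0) -> P1. 2 ppages; refcounts: pp0:2 pp1:2
Op 2: write(P0, v0, 141). refcount(pp0)=2>1 -> COPY to pp2. 3 ppages; refcounts: pp0:1 pp1:2 pp2:1
Op 3: write(P0, v1, 129). refcount(pp1)=2>1 -> COPY to pp3. 4 ppages; refcounts: pp0:1 pp1:1 pp2:1 pp3:1
Op 4: write(P1, v0, 144). refcount(pp0)=1 -> write in place. 4 ppages; refcounts: pp0:1 pp1:1 pp2:1 pp3:1
Op 5: write(P1, v0, 133). refcount(pp0)=1 -> write in place. 4 ppages; refcounts: pp0:1 pp1:1 pp2:1 pp3:1
Op 6: write(P0, v1, 193). refcount(pp3)=1 -> write in place. 4 ppages; refcounts: pp0:1 pp1:1 pp2:1 pp3:1
Op 7: fork(P0) -> P2. 4 ppages; refcounts: pp0:1 pp1:1 pp2:2 pp3:2
Op 8: write(P2, v0, 178). refcount(pp2)=2>1 -> COPY to pp4. 5 ppages; refcounts: pp0:1 pp1:1 pp2:1 pp3:2 pp4:1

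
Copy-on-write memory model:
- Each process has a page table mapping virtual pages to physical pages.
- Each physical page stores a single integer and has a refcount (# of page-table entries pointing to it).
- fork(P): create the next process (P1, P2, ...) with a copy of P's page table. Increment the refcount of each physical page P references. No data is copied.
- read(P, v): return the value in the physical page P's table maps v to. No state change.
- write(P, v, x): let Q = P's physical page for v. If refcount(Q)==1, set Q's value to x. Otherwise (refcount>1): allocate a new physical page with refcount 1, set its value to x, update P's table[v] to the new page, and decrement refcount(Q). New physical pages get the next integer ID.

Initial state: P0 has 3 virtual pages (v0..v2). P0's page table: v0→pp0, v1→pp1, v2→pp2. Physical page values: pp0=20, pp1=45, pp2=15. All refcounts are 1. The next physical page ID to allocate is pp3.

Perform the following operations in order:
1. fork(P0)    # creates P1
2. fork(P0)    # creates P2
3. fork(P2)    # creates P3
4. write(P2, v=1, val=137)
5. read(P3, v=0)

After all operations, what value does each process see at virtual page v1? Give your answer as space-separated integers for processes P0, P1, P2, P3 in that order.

Op 1: fork(P0) -> P1. 3 ppages; refcounts: pp0:2 pp1:2 pp2:2
Op 2: fork(P0) -> P2. 3 ppages; refcounts: pp0:3 pp1:3 pp2:3
Op 3: fork(P2) -> P3. 3 ppages; refcounts: pp0:4 pp1:4 pp2:4
Op 4: write(P2, v1, 137). refcount(pp1)=4>1 -> COPY to pp3. 4 ppages; refcounts: pp0:4 pp1:3 pp2:4 pp3:1
Op 5: read(P3, v0) -> 20. No state change.
P0: v1 -> pp1 = 45
P1: v1 -> pp1 = 45
P2: v1 -> pp3 = 137
P3: v1 -> pp1 = 45

Answer: 45 45 137 45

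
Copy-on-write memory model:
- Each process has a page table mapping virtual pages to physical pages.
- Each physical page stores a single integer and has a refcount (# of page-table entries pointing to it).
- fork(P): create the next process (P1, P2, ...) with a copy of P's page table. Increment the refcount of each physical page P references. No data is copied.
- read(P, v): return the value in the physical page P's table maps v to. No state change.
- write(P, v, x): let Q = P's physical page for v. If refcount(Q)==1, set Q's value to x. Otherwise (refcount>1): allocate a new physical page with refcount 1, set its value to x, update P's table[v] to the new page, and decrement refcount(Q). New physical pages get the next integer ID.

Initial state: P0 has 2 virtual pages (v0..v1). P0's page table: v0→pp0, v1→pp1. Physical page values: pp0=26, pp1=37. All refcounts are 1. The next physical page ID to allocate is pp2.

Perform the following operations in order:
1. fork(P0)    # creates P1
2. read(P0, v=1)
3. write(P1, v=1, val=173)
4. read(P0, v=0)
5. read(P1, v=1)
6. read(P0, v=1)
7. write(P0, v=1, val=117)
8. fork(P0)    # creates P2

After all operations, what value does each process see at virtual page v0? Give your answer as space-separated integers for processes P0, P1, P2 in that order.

Op 1: fork(P0) -> P1. 2 ppages; refcounts: pp0:2 pp1:2
Op 2: read(P0, v1) -> 37. No state change.
Op 3: write(P1, v1, 173). refcount(pp1)=2>1 -> COPY to pp2. 3 ppages; refcounts: pp0:2 pp1:1 pp2:1
Op 4: read(P0, v0) -> 26. No state change.
Op 5: read(P1, v1) -> 173. No state change.
Op 6: read(P0, v1) -> 37. No state change.
Op 7: write(P0, v1, 117). refcount(pp1)=1 -> write in place. 3 ppages; refcounts: pp0:2 pp1:1 pp2:1
Op 8: fork(P0) -> P2. 3 ppages; refcounts: pp0:3 pp1:2 pp2:1
P0: v0 -> pp0 = 26
P1: v0 -> pp0 = 26
P2: v0 -> pp0 = 26

Answer: 26 26 26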